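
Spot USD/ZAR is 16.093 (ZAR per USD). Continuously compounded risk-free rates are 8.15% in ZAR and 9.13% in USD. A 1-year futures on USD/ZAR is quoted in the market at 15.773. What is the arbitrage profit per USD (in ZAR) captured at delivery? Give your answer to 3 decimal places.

Fair futures: F* = S·e^(carry·T), with carry = (r_ZAR − r_USD) = 0.0815 − 0.0913 = -0.0098
F* = 16.093 · e^(-0.0098 × 1) = 16.093 · e^-0.009800 = 16.093 × 0.990248 = 15.9361
Market 15.773 < fair 15.9361: forward underpriced → reverse cash-and-carry (short spot, go long the forward).
At maturity, profit = |F_mkt − F*| = |15.773 − 15.9361| = 0.163 per USD (in ZAR)

0.163 per USD (in ZAR)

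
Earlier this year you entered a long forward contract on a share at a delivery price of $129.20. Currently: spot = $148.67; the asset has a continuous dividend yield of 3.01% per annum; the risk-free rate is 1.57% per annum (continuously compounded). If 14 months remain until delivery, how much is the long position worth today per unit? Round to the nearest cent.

Current fair forward for the remaining 14 months: F = S·e^((r − q)·T), (r − q) = 0.0157 − 0.0301 = -0.0144
F = 148.67 · e^(-0.0144 × 14/12) = 148.67 × 0.983340 = 146.1932
Value of long forward = (F − K)·e^(−rT) = (146.1932 − 129.20) · e^(−0.0157·14/12)
= 16.9932 × 0.981850 = 16.68

$16.68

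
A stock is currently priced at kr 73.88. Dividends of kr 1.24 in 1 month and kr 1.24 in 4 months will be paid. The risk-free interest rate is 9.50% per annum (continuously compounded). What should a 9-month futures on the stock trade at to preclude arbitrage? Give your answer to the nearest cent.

kr 76.72

PV(dividends) I = 1.24·e^(−0.0950·1/12) + 1.24·e^(−0.0950·4/12)
I = 1.2302 + 1.2013 = 2.4315
F = (S − I)·e^(rT) = (73.88 − 2.4315) · e^(0.0950·9/12)
= 71.4485 · e^0.071250 = 71.4485 × 1.073850 = kr 76.72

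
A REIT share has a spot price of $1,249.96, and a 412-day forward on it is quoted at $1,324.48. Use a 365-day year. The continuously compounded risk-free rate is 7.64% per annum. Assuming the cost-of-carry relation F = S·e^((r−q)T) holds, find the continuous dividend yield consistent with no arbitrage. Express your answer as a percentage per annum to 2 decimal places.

From F = S·e^((r−q)T): (r − q) = ln(F/S)/T
ln(1324.48/1249.96) = ln(1.059618) = 0.057908
(r − q) = 0.057908 / (412/365) = 0.051302
q = r − ln(F/S)/T = 0.0764 − 0.051302 = 0.025098
q = 2.51%

2.51%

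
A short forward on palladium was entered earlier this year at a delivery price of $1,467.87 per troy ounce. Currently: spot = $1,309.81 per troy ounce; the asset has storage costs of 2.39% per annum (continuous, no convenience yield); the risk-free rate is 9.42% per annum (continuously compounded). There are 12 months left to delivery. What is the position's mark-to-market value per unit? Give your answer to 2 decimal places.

Current fair forward for the remaining 12 months: F = S·e^((r + u)·T), (r + u) = 0.0942 + 0.0239 = 0.1181
F = 1309.81 · e^(0.1181 × 12/12) = 1309.81 × 1.12535664 = 1474.0034
Value of long forward = (F − K)·e^(−rT) = (1474.0034 − 1467.87) · e^(−0.0942·12/12)
= 6.1334 × 0.91010072 = 5.58
Short position value = −(long value) = -$5.58

-$5.58 per troy ounce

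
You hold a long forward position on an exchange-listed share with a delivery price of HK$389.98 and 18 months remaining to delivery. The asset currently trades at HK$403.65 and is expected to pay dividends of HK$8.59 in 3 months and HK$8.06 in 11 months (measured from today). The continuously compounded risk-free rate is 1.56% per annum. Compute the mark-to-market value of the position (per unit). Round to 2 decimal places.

HK$6.19

PV(remaining dividends) I = 8.59·e^(−0.0156·3/12) + 8.06·e^(−0.0156·11/12) = 16.5021
Current forward F = (S − I)·e^(rT) = (403.65 − 16.5021)·e^(0.0156·18/12) = 387.1479 × 1.023676 = 396.3140
Value (long) = (F − K)·e^(−rT) = (396.3140 − 389.98) × 0.976872 = 6.1875
Value = HK$6.19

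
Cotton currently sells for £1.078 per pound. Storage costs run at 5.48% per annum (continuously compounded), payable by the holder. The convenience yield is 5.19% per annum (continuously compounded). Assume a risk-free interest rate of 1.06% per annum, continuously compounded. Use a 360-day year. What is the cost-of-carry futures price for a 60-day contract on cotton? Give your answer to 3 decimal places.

Net carry = r + u − y = 0.0106 + 0.0548 − 0.0519 = 0.0135
F = S·e^((r+u−y)T) = 1.078 · e^(0.0135 × 60/360) = 1.078 · e^0.002250
= 1.078 × 1.002253 = £1.080 per pound

£1.080 per pound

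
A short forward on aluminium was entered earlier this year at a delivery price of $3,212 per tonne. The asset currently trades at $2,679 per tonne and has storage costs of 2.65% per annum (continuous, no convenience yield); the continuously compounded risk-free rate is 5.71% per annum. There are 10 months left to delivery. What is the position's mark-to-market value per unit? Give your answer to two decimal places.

Current fair forward for the remaining 10 months: F = S·e^((r + u)·T), (r + u) = 0.0571 + 0.0265 = 0.0836
F = 2679 · e^(0.0836 × 10/12) = 2679 × 1.07215074 = 2872.2918
Value of long forward = (F − K)·e^(−rT) = (2872.2918 − 3212) · e^(−0.0571·10/12)
= -339.7082 × 0.95353101 = -323.92
Short position value = −(long value) = $323.92

$323.92 per tonne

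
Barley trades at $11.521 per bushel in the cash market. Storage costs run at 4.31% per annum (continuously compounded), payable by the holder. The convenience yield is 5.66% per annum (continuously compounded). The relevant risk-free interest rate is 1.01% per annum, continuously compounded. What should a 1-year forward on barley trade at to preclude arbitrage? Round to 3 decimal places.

$11.482 per bushel

Net carry = r + u − y = 0.0101 + 0.0431 − 0.0566 = -0.0034
F = S·e^((r+u−y)T) = 11.521 · e^(-0.0034 × 1) = 11.521 · e^-0.003400
= 11.521 × 0.996606 = $11.482 per bushel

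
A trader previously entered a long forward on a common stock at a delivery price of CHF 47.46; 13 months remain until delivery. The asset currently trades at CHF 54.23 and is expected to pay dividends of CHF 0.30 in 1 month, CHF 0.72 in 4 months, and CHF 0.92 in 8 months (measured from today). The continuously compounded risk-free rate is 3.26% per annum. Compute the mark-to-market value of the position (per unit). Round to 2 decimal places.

CHF 6.51

PV(remaining dividends) I = 0.30·e^(−0.0326·1/12) + 0.72·e^(−0.0326·4/12) + 0.92·e^(−0.0326·8/12) = 1.9116
Current forward F = (S − I)·e^(rT) = (54.23 − 1.9116)·e^(0.0326·13/12) = 52.3184 × 1.035948 = 54.1991
Value (long) = (F − K)·e^(−rT) = (54.1991 − 47.46) × 0.965300 = 6.5053
Value = CHF 6.51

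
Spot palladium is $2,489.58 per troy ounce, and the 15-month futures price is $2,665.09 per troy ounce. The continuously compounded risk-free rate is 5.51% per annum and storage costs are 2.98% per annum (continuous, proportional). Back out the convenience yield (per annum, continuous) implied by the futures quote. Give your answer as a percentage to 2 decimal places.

F = S·e^((r+u−y)T) ⇒ (r+u−y) = ln(F/S)/T
ln(2665.09/2489.58) = 0.068124; /T ⇒ 0.054499
y = r + u − ln(F/S)/T = 0.0551 + 0.0298 − 0.054499 = 0.030401
y = 3.04%

3.04%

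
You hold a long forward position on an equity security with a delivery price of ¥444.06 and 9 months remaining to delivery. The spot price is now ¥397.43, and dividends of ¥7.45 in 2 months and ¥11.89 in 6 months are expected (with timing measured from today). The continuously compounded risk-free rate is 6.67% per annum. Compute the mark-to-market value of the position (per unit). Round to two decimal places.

-¥43.83

PV(remaining dividends) I = 7.45·e^(−0.0667·2/12) + 11.89·e^(−0.0667·6/12) = 18.8676
Current forward F = (S − I)·e^(rT) = (397.43 − 18.8676)·e^(0.0667·9/12) = 378.5624 × 1.051297 = 397.9815
Value (long) = (F − K)·e^(−rT) = (397.9815 − 444.06) × 0.951206 = -43.8301
Value = -¥43.83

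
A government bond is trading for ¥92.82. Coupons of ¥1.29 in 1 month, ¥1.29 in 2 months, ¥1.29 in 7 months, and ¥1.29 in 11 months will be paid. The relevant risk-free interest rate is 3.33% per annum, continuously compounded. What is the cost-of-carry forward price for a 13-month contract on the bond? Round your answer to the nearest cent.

¥90.96

PV(coupons) I = 1.29·e^(−0.0333·1/12) + 1.29·e^(−0.0333·2/12) + 1.29·e^(−0.0333·7/12) + 1.29·e^(−0.0333·11/12)
I = 1.2864 + 1.2829 + 1.2652 + 1.2512 = 5.0857
F = (S − I)·e^(rT) = (92.82 − 5.0857) · e^(0.0333·13/12)
= 87.7343 · e^0.036075 = 87.7343 × 1.036734 = ¥90.96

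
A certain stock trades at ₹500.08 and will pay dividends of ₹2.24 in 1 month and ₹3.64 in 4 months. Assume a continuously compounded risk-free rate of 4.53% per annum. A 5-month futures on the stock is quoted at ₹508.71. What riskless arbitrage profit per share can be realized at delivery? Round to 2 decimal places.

₹5.03 per share

PV(dividends) I = 2.24·e^(−0.0453·1/12) + 3.64·e^(−0.0453·4/12) = 5.8170
Fair futures F* = (S − I)·e^(rT) = (500.08 − 5.8170)·e^0.018875 = 494.2630 × 1.019054 = 503.6807
Market ₹508.71 > fair 503.6807: forward overpriced → cash-and-carry (borrow at r, buy the stock and collect the dividends, short the forward).
Profit at T = |F_mkt − F*| = |508.71 − 503.6807| = ₹5.03 per share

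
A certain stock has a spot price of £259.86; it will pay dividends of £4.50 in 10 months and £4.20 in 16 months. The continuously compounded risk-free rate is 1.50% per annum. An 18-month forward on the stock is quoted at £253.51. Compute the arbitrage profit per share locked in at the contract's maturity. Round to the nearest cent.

PV(dividends) I = 4.50·e^(−0.0150·10/12) + 4.20·e^(−0.0150·16/12) = 8.5609
Fair forward F* = (S − I)·e^(rT) = (259.86 − 8.5609)·e^0.022500 = 251.2991 × 1.022755 = 257.0174
Market £253.51 < fair 257.0174: forward underpriced → reverse cash-and-carry (short the stock, invest proceeds at r, pay the dividends, go long the forward).
Profit at T = |F_mkt − F*| = |253.51 − 257.0174| = £3.51 per share

£3.51 per share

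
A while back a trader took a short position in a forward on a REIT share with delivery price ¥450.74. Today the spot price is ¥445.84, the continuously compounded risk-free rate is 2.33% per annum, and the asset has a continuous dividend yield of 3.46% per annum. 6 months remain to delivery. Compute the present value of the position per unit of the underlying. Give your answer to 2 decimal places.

Current fair forward for the remaining 6 months: F = S·e^((r − q)·T), (r − q) = 0.0233 − 0.0346 = -0.0113
F = 445.84 · e^(-0.0113 × 6/12) = 445.84 × 0.994366 = 443.3281
Value of long forward = (F − K)·e^(−rT) = (443.3281 − 450.74) · e^(−0.0233·6/12)
= -7.4119 × 0.988418 = -7.33
Short position value = −(long value) = ¥7.33

¥7.33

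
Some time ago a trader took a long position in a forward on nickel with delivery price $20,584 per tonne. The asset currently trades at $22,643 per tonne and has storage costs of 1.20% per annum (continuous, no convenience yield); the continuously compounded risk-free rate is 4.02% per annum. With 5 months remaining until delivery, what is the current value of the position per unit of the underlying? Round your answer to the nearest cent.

$2514.41 per tonne

Current fair forward for the remaining 5 months: F = S·e^((r + u)·T), (r + u) = 0.0402 + 0.0120 = 0.0522
F = 22643 · e^(0.0522 × 5/12) = 22643 × 1.02198826 = 23140.8802
Value of long forward = (F − K)·e^(−rT) = (23140.8802 − 20584) · e^(−0.0402·5/12)
= 2556.8802 × 0.98338950 = 2514.41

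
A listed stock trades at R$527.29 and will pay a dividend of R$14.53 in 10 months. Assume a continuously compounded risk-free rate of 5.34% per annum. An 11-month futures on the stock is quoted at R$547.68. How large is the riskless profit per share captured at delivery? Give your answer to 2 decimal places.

R$8.53 per share

PV(dividends) I = 14.53·e^(−0.0534·10/12) = 13.8976
Fair futures F* = (S − I)·e^(rT) = (527.29 − 13.8976)·e^0.048950 = 513.3924 × 1.050168 = 539.1483
Market R$547.68 > fair 539.1483: forward overpriced → cash-and-carry (borrow at r, buy the stock and collect the dividends, short the forward).
Profit at T = |F_mkt − F*| = |547.68 − 539.1483| = R$8.53 per share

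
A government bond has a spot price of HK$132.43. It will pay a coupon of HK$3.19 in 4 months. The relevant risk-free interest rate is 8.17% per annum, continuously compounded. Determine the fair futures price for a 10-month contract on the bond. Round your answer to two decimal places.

HK$138.44

PV(coupons) I = 3.19·e^(−0.0817·4/12)
I = 3.1043
F = (S − I)·e^(rT) = (132.43 − 3.1043) · e^(0.0817·10/12)
= 129.3257 · e^0.068083 = 129.3257 × 1.070454 = HK$138.44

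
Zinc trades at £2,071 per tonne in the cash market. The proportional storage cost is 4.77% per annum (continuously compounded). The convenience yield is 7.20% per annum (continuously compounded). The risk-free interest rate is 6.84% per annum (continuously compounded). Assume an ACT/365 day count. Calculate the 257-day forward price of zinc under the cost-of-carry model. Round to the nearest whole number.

Net carry = r + u − y = 0.0684 + 0.0477 − 0.0720 = 0.0441
F = S·e^((r+u−y)T) = 2071 · e^(0.0441 × 257/365) = 2071 · e^0.031051
= 2071 × 1.031538 = £2,136 per tonne

£2,136 per tonne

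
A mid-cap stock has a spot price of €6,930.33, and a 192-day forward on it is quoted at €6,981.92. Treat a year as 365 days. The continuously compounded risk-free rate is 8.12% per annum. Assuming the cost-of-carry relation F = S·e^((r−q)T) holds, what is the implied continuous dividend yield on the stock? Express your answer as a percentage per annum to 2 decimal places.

From F = S·e^((r−q)T): (r − q) = ln(F/S)/T
ln(6981.92/6930.33) = ln(1.007444) = 0.007416
(r − q) = 0.007416 / (192/365) = 0.014098
q = r − ln(F/S)/T = 0.0812 − 0.014098 = 0.067102
q = 6.71%

6.71%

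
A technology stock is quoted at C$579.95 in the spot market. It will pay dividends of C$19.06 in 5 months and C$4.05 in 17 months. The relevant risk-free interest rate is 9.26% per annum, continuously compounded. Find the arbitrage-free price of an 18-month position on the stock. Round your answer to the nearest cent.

PV(dividends) I = 19.06·e^(−0.0926·5/12) + 4.05·e^(−0.0926·17/12)
I = 18.3386 + 3.5521 = 21.8907
F = (S − I)·e^(rT) = (579.95 − 21.8907) · e^(0.0926·18/12)
= 558.0593 · e^0.138900 = 558.0593 × 1.149009 = C$641.22

C$641.22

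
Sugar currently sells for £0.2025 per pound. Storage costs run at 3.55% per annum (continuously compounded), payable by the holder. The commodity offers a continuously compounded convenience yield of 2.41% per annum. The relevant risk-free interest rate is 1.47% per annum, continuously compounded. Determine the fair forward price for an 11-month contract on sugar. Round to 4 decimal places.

£0.2074 per pound

Net carry = r + u − y = 0.0147 + 0.0355 − 0.0241 = 0.0261
F = S·e^((r+u−y)T) = 0.2025 · e^(0.0261 × 11/12) = 0.2025 · e^0.023925
= 0.2025 × 1.024213 = £0.2074 per pound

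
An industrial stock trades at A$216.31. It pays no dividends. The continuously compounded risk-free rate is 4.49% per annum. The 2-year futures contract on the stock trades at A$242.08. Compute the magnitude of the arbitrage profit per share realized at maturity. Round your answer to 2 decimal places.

Fair futures: F* = S·e^(carry·T), with carry = r = 0.0449
F* = 216.31 · e^(0.0449 × 2) = 216.31 · e^0.089800 = 216.31 × 1.093955 = A$236.6334
Market A$242.08 > fair A$236.6334: forward overpriced → cash-and-carry (buy spot, short the forward).
At maturity, profit = |F_mkt − F*| = |242.08 − 236.6334| = A$5.45 per share

A$5.45 per share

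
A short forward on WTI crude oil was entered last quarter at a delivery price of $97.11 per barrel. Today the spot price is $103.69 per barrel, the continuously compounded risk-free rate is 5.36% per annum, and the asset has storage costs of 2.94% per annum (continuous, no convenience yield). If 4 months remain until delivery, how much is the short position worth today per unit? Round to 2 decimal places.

Current fair forward for the remaining 4 months: F = S·e^((r + u)·T), (r + u) = 0.0536 + 0.0294 = 0.0830
F = 103.69 · e^(0.0830 × 4/12) = 103.69 × 1.028053 = 106.5988
Value of long forward = (F − K)·e^(−rT) = (106.5988 − 97.11) · e^(−0.0536·4/12)
= 9.4888 × 0.982292 = 9.32
Short position value = −(long value) = -$9.32

-$9.32 per barrel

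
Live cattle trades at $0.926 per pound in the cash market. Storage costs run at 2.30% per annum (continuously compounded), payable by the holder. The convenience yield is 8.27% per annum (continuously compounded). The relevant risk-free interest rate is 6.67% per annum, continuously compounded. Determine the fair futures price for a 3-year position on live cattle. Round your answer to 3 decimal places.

Net carry = r + u − y = 0.0667 + 0.0230 − 0.0827 = 0.0070
F = S·e^((r+u−y)T) = 0.926 · e^(0.0070 × 3) = 0.926 · e^0.021000
= 0.926 × 1.021222 = $0.946 per pound

$0.946 per pound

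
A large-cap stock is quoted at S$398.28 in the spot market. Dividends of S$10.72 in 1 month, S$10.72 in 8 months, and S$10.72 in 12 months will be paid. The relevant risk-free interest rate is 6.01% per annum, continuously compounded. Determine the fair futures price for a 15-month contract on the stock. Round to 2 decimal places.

S$395.87

PV(dividends) I = 10.72·e^(−0.0601·1/12) + 10.72·e^(−0.0601·8/12) + 10.72·e^(−0.0601·12/12)
I = 10.6664 + 10.2990 + 10.0947 = 31.0601
F = (S − I)·e^(rT) = (398.28 − 31.0601) · e^(0.0601·15/12)
= 367.2199 · e^0.075125 = 367.2199 × 1.078019 = S$395.87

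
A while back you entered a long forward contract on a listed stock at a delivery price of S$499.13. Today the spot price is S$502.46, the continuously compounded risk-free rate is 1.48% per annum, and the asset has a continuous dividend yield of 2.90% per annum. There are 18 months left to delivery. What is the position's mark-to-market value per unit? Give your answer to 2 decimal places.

-S$7.10

Current fair forward for the remaining 18 months: F = S·e^((r − q)·T), (r − q) = 0.0148 − 0.0290 = -0.0142
F = 502.46 · e^(-0.0142 × 18/12) = 502.46 × 0.978925 = 491.8707
Value of long forward = (F − K)·e^(−rT) = (491.8707 − 499.13) · e^(−0.0148·18/12)
= -7.2593 × 0.978045 = -7.10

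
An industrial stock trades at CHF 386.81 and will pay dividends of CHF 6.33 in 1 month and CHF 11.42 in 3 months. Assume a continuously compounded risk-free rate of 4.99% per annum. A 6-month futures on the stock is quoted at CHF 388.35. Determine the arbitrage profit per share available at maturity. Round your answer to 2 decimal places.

CHF 9.79 per share

PV(dividends) I = 6.33·e^(−0.0499·1/12) + 11.42·e^(−0.0499·3/12) = 17.5822
Fair futures F* = (S − I)·e^(rT) = (386.81 − 17.5822)·e^0.024950 = 369.2278 × 1.025264 = 378.5560
Market CHF 388.35 > fair 378.5560: forward overpriced → cash-and-carry (borrow at r, buy the stock and collect the dividends, short the forward).
Profit at T = |F_mkt − F*| = |388.35 − 378.5560| = CHF 9.79 per share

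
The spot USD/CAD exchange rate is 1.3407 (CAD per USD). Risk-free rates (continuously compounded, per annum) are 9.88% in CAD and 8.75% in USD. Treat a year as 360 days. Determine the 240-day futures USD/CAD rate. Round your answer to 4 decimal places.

1.3508

F = S·e^((r_CAD − r_USD)T) = 1.3407 · e^((0.0988 − 0.0875) × 240/360)
= 1.3407 · e^0.007533 = 1.3407 × 1.007561
F = 1.3508 CAD per USD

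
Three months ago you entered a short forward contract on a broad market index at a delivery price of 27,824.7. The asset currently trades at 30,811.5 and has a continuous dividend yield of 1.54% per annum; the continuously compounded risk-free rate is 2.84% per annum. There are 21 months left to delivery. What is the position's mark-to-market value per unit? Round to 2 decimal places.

Current fair forward for the remaining 21 months: F = S·e^((r − q)·T), (r − q) = 0.0284 − 0.0154 = 0.0130
F = 30811.5 · e^(0.0130 × 21/12) = 30811.5 × 1.02301075 = 31520.4957
Value of long forward = (F − K)·e^(−rT) = (31520.4957 − 27824.7) · e^(−0.0284·21/12)
= 3695.7957 × 0.95151484 = 3516.60
Short position value = −(long value) = -3516.60

-3516.60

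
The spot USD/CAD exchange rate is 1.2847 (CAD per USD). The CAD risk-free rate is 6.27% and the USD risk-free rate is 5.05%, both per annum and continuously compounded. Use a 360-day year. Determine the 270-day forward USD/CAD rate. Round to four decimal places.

1.2965

F = S·e^((r_CAD − r_USD)T) = 1.2847 · e^((0.0627 − 0.0505) × 270/360)
= 1.2847 · e^0.009150 = 1.2847 × 1.009192
F = 1.2965 CAD per USD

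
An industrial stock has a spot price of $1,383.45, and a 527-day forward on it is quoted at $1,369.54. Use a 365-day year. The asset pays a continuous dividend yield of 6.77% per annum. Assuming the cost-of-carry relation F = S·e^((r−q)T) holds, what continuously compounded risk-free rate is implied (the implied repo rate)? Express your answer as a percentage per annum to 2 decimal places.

From F = S·e^((r−q)T): (r − q) = ln(F/S)/T
ln(1369.54/1383.45) = ln(0.989945) = -0.010106
(r − q) = -0.010106 / (527/365) = -0.006999
r = ln(F/S)/T + q = -0.006999 + 0.0677 = 0.060701
r = 6.07%

6.07%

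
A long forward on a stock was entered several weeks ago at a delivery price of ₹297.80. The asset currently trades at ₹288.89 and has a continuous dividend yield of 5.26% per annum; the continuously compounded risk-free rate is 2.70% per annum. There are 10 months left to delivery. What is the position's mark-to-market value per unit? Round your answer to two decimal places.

Current fair forward for the remaining 10 months: F = S·e^((r − q)·T), (r − q) = 0.0270 − 0.0526 = -0.0256
F = 288.89 · e^(-0.0256 × 10/12) = 288.89 × 0.978893 = 282.7924
Value of long forward = (F − K)·e^(−rT) = (282.7924 − 297.80) · e^(−0.0270·10/12)
= -15.0076 × 0.977751 = -14.67

-₹14.67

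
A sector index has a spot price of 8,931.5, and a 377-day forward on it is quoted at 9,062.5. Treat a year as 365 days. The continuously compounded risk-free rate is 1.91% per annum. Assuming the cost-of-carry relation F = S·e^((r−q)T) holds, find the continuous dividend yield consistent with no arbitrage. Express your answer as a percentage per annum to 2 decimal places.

From F = S·e^((r−q)T): (r − q) = ln(F/S)/T
ln(9062.5/8931.5) = ln(1.014667) = 0.014560
(r − q) = 0.014560 / (377/365) = 0.014097
q = r − ln(F/S)/T = 0.0191 − 0.014097 = 0.005003
q = 0.50%

0.50%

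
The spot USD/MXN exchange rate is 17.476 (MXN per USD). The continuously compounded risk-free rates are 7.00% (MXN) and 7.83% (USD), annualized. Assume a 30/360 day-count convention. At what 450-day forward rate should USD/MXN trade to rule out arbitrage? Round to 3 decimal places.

17.296

F = S·e^((r_MXN − r_USD)T) = 17.476 · e^((0.0700 − 0.0783) × 450/360)
= 17.476 · e^-0.010375 = 17.476 × 0.989679
F = 17.296 MXN per USD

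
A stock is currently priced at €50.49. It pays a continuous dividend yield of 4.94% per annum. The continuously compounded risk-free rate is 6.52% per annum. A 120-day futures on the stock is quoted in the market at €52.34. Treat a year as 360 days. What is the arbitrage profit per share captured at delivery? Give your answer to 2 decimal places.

Fair futures: F* = S·e^(carry·T), with carry = (r − q) = 0.0652 − 0.0494 = 0.0158
F* = 50.49 · e^(0.0158 × 120/360) = 50.49 · e^0.005267 = 50.49 × 1.005281 = €50.7566
Market €52.34 > fair €50.7566: forward overpriced → cash-and-carry (buy spot, short the forward).
At maturity, profit = |F_mkt − F*| = |52.34 − 50.7566| = €1.58 per share

€1.58 per share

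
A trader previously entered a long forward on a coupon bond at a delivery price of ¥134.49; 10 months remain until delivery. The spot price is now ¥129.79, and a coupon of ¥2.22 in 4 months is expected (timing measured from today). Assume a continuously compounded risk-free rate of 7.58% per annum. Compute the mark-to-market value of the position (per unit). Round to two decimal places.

PV(remaining coupons) I = 2.22·e^(−0.0758·4/12) = 2.1646
Current forward F = (S − I)·e^(rT) = (129.79 − 2.1646)·e^(0.0758·10/12) = 127.6254 × 1.065204 = 135.9471
Value (long) = (F − K)·e^(−rT) = (135.9471 − 134.49) × 0.938787 = 1.3679
Value = ¥1.37

¥1.37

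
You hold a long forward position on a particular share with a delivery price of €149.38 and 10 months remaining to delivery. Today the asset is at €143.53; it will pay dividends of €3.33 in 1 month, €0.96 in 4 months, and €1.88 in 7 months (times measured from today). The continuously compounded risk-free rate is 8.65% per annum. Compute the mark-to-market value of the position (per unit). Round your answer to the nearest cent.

-€1.49

PV(remaining dividends) I = 3.33·e^(−0.0865·1/12) + 0.96·e^(−0.0865·4/12) + 1.88·e^(−0.0865·7/12) = 6.0263
Current forward F = (S − I)·e^(rT) = (143.53 − 6.0263)·e^(0.0865·10/12) = 137.5037 × 1.074745 = 147.7814
Value (long) = (F − K)·e^(−rT) = (147.7814 − 149.38) × 0.930453 = -1.4874
Value = -€1.49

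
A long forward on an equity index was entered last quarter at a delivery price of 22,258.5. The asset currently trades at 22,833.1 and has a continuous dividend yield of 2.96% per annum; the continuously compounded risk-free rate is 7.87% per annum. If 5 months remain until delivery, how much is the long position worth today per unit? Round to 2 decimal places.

1012.78

Current fair forward for the remaining 5 months: F = S·e^((r − q)·T), (r − q) = 0.0787 − 0.0296 = 0.0491
F = 22833.1 · e^(0.0491 × 5/12) = 22833.1 × 1.02066904 = 23305.0383
Value of long forward = (F − K)·e^(−rT) = (23305.0383 − 22258.5) · e^(−0.0787·5/12)
= 1046.5383 × 0.96774015 = 1012.78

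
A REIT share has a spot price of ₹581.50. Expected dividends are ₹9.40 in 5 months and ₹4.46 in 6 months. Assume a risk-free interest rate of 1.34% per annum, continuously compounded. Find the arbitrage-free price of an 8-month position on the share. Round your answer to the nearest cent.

PV(dividends) I = 9.40·e^(−0.0134·5/12) + 4.46·e^(−0.0134·6/12)
I = 9.3477 + 4.4302 = 13.7779
F = (S − I)·e^(rT) = (581.50 − 13.7779) · e^(0.0134·8/12)
= 567.7221 · e^0.008933 = 567.7221 × 1.008973 = ₹572.82

₹572.82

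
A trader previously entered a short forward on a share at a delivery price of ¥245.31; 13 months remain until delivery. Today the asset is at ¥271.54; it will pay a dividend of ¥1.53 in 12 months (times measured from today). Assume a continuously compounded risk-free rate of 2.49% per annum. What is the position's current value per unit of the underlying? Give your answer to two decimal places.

PV(remaining dividends) I = 1.53·e^(−0.0249·12/12) = 1.4924
Current forward F = (S − I)·e^(rT) = (271.54 − 1.4924)·e^(0.0249·13/12) = 270.0476 × 1.027342 = 277.4312
Value (long) = (F − K)·e^(−rT) = (277.4312 − 245.31) × 0.973386 = 31.2663
Short position value = −(long value) = -¥31.27

-¥31.27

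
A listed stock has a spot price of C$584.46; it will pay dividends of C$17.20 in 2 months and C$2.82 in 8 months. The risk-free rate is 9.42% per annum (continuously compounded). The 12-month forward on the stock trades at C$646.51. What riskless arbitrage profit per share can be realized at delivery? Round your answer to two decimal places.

C$25.83 per share

PV(dividends) I = 17.20·e^(−0.0942·2/12) + 2.82·e^(−0.0942·8/12) = 19.5804
Fair forward F* = (S − I)·e^(rT) = (584.46 − 19.5804)·e^0.094200 = 564.8796 × 1.098779 = 620.6778
Market C$646.51 > fair 620.6778: forward overpriced → cash-and-carry (borrow at r, buy the stock and collect the dividends, short the forward).
Profit at T = |F_mkt − F*| = |646.51 − 620.6778| = C$25.83 per share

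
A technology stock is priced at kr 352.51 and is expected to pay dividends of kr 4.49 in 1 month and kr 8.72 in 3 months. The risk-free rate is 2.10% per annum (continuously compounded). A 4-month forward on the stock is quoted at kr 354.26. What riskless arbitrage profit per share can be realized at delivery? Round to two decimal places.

kr 12.52 per share

PV(dividends) I = 4.49·e^(−0.0210·1/12) + 8.72·e^(−0.0210·3/12) = 13.1565
Fair forward F* = (S − I)·e^(rT) = (352.51 − 13.1565)·e^0.007000 = 339.3535 × 1.007025 = 341.7375
Market kr 354.26 > fair 341.7375: forward overpriced → cash-and-carry (borrow at r, buy the stock and collect the dividends, short the forward).
Profit at T = |F_mkt − F*| = |354.26 − 341.7375| = kr 12.52 per share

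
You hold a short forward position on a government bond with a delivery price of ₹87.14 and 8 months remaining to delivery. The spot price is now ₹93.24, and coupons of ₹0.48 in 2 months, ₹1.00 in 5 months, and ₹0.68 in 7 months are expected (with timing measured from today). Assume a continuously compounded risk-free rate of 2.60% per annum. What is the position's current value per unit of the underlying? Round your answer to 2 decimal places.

PV(remaining coupons) I = 0.48·e^(−0.0260·2/12) + 1.00·e^(−0.0260·5/12) + 0.68·e^(−0.0260·7/12) = 2.1369
Current forward F = (S − I)·e^(rT) = (93.24 − 2.1369)·e^(0.0260·8/12) = 91.1031 × 1.017484 = 92.6959
Value (long) = (F − K)·e^(−rT) = (92.6959 − 87.14) × 0.982816 = 5.4604
Short position value = −(long value) = -₹5.46

-₹5.46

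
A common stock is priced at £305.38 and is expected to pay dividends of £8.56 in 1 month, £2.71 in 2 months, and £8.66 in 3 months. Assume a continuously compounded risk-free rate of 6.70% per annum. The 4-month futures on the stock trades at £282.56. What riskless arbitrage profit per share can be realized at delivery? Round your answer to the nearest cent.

£9.56 per share

PV(dividends) I = 8.56·e^(−0.0670·1/12) + 2.71·e^(−0.0670·2/12) + 8.66·e^(−0.0670·3/12) = 19.7084
Fair futures F* = (S − I)·e^(rT) = (305.38 − 19.7084)·e^0.022333 = 285.6716 × 1.022584 = 292.1232
Market £282.56 < fair 292.1232: forward underpriced → reverse cash-and-carry (short the stock, invest proceeds at r, pay the dividends, go long the forward).
Profit at T = |F_mkt − F*| = |282.56 − 292.1232| = £9.56 per share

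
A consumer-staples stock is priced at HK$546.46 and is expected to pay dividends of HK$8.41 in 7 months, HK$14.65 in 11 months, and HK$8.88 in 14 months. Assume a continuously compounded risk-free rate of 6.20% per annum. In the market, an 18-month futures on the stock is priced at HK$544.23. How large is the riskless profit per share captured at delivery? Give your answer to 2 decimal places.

HK$22.33 per share

PV(dividends) I = 8.41·e^(−0.0620·7/12) + 14.65·e^(−0.0620·11/12) + 8.88·e^(−0.0620·14/12) = 30.2122
Fair futures F* = (S − I)·e^(rT) = (546.46 − 30.2122)·e^0.093000 = 516.2478 × 1.097462 = 566.5623
Market HK$544.23 < fair 566.5623: forward underpriced → reverse cash-and-carry (short the stock, invest proceeds at r, pay the dividends, go long the forward).
Profit at T = |F_mkt − F*| = |544.23 − 566.5623| = HK$22.33 per share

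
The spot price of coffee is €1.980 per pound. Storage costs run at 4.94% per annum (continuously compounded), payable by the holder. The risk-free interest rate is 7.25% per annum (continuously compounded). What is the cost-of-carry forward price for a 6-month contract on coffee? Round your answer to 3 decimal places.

Net carry = r + u − y = 0.0725 + 0.0494 − 0.0000 = 0.1219
F = S·e^((r+u−y)T) = 1.980 · e^(0.1219 × 6/12) = 1.980 · e^0.060950
= 1.980 × 1.062846 = €2.104 per pound

€2.104 per pound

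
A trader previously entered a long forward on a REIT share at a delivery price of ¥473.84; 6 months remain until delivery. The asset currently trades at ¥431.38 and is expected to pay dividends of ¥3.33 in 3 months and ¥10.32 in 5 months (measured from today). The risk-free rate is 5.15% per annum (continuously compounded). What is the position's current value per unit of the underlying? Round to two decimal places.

-¥43.80

PV(remaining dividends) I = 3.33·e^(−0.0515·3/12) + 10.32·e^(−0.0515·5/12) = 13.3883
Current forward F = (S − I)·e^(rT) = (431.38 − 13.3883)·e^(0.0515·6/12) = 417.9917 × 1.026084 = 428.8946
Value (long) = (F − K)·e^(−rT) = (428.8946 − 473.84) × 0.974579 = -43.8028
Value = -¥43.80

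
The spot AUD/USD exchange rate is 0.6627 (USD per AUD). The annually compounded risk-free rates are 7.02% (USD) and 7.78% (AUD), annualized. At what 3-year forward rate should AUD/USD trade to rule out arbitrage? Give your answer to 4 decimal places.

0.6488

By covered interest parity, F = S · (1+r_USD)^T / (1+r_AUD)^T
= 0.6627 × 1.225730 / 1.252029 = 0.6627 × 0.978995
F = 0.6488 USD per AUD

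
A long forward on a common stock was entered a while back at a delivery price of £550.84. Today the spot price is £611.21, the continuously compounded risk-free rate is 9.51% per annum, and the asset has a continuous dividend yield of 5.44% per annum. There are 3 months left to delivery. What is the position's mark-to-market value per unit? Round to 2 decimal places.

Current fair forward for the remaining 3 months: F = S·e^((r − q)·T), (r − q) = 0.0951 − 0.0544 = 0.0407
F = 611.21 · e^(0.0407 × 3/12) = 611.21 × 1.010227 = 617.4608
Value of long forward = (F − K)·e^(−rT) = (617.4608 − 550.84) · e^(−0.0951·3/12)
= 66.6208 × 0.976505 = 65.06

£65.06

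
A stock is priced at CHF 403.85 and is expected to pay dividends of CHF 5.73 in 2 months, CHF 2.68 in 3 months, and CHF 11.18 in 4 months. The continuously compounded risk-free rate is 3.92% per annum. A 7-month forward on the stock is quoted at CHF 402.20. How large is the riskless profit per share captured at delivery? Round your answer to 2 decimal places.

PV(dividends) I = 5.73·e^(−0.0392·2/12) + 2.68·e^(−0.0392·3/12) + 11.18·e^(−0.0392·4/12) = 19.3814
Fair forward F* = (S − I)·e^(rT) = (403.85 − 19.3814)·e^0.022867 = 384.4686 × 1.023130 = 393.3614
Market CHF 402.20 > fair 393.3614: forward overpriced → cash-and-carry (borrow at r, buy the stock and collect the dividends, short the forward).
Profit at T = |F_mkt − F*| = |402.20 − 393.3614| = CHF 8.84 per share

CHF 8.84 per share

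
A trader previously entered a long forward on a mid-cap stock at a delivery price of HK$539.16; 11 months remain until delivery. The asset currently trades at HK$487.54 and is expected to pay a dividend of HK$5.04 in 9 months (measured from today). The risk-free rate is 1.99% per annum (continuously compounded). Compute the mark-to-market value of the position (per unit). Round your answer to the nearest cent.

PV(remaining dividends) I = 5.04·e^(−0.0199·9/12) = 4.9653
Current forward F = (S − I)·e^(rT) = (487.54 − 4.9653)·e^(0.0199·11/12) = 482.5747 × 1.018409 = 491.4584
Value (long) = (F − K)·e^(−rT) = (491.4584 − 539.16) × 0.981924 = -46.8393
Value = -HK$46.84

-HK$46.84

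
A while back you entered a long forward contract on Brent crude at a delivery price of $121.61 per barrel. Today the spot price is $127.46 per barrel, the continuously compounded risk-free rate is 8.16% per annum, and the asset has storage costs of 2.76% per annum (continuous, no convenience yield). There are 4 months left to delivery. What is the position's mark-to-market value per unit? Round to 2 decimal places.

Current fair forward for the remaining 4 months: F = S·e^((r + u)·T), (r + u) = 0.0816 + 0.0276 = 0.1092
F = 127.46 · e^(0.1092 × 4/12) = 127.46 × 1.037071 = 132.1851
Value of long forward = (F − K)·e^(−rT) = (132.1851 − 121.61) · e^(−0.0816·4/12)
= 10.5751 × 0.973167 = 10.29

$10.29 per barrel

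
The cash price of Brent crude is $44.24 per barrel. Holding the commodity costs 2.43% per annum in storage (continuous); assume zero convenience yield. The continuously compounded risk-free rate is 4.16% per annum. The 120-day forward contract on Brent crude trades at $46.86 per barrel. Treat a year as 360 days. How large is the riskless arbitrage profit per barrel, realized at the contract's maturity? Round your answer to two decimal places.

$1.64 per barrel

Fair forward: F* = S·e^(carry·T), with carry = (r + u) = 0.0416 + 0.0243 = 0.0659
F* = 44.24 · e^(0.0659 × 120/360) = 44.24 · e^0.021967 = 44.24 × 1.022210 = $45.2226
Market $46.86 > fair $45.2226: forward overpriced → cash-and-carry (buy spot, short the forward).
At maturity, profit = |F_mkt − F*| = |46.86 − 45.2226| = $1.64 per barrel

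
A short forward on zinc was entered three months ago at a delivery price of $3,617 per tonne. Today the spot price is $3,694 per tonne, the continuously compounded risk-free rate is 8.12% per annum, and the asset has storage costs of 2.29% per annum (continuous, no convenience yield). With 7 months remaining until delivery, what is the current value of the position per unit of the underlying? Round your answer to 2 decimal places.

-$294.01 per tonne

Current fair forward for the remaining 7 months: F = S·e^((r + u)·T), (r + u) = 0.0812 + 0.0229 = 0.1041
F = 3694 · e^(0.1041 × 7/12) = 3694 × 1.06260666 = 3925.2690
Value of long forward = (F − K)·e^(−rT) = (3925.2690 − 3617) · e^(−0.0812·7/12)
= 308.2690 × 0.95373763 = 294.01
Short position value = −(long value) = -$294.01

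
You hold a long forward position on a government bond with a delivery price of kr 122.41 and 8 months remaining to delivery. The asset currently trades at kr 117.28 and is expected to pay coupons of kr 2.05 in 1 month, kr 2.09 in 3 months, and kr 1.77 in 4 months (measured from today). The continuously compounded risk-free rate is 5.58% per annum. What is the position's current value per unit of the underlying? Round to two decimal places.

-kr 6.50

PV(remaining coupons) I = 2.05·e^(−0.0558·1/12) + 2.09·e^(−0.0558·3/12) + 1.77·e^(−0.0558·4/12) = 5.8389
Current forward F = (S − I)·e^(rT) = (117.28 − 5.8389)·e^(0.0558·8/12) = 111.4411 × 1.037901 = 115.6648
Value (long) = (F − K)·e^(−rT) = (115.6648 − 122.41) × 0.963483 = -6.4989
Value = -kr 6.50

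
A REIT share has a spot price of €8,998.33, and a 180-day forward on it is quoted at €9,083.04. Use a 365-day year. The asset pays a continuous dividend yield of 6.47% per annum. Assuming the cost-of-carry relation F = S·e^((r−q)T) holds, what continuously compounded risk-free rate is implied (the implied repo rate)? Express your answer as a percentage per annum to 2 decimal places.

From F = S·e^((r−q)T): (r − q) = ln(F/S)/T
ln(9083.04/8998.33) = ln(1.009414) = 0.009370
(r − q) = 0.009370 / (180/365) = 0.019000
r = ln(F/S)/T + q = 0.019000 + 0.0647 = 0.083700
r = 8.37%

8.37%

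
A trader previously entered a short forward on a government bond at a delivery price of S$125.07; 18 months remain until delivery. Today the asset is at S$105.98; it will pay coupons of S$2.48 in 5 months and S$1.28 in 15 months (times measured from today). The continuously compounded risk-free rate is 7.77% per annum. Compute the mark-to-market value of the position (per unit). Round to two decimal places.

PV(remaining coupons) I = 2.48·e^(−0.0777·5/12) + 1.28·e^(−0.0777·15/12) = 3.5625
Current forward F = (S − I)·e^(rT) = (105.98 − 3.5625)·e^(0.0777·18/12) = 102.4175 × 1.123614 = 115.0777
Value (long) = (F − K)·e^(−rT) = (115.0777 − 125.07) × 0.889986 = -8.8930
Short position value = −(long value) = S$8.89

S$8.89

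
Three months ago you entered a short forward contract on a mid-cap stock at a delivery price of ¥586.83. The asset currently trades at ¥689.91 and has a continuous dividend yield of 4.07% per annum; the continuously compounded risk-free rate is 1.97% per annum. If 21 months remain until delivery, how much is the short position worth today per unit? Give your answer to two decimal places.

Current fair forward for the remaining 21 months: F = S·e^((r − q)·T), (r − q) = 0.0197 − 0.0407 = -0.0210
F = 689.91 · e^(-0.0210 × 21/12) = 689.91 × 0.963917 = 665.0160
Value of long forward = (F − K)·e^(−rT) = (665.0160 − 586.83) · e^(−0.0197·21/12)
= 78.1860 × 0.966112 = 75.54
Short position value = −(long value) = -¥75.54

-¥75.54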